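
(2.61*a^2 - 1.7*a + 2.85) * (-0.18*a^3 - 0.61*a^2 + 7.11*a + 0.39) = -0.4698*a^5 - 1.2861*a^4 + 19.0811*a^3 - 12.8076*a^2 + 19.6005*a + 1.1115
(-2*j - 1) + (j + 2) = 1 - j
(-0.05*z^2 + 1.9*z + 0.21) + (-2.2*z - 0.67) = -0.05*z^2 - 0.3*z - 0.46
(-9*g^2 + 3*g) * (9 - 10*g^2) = 90*g^4 - 30*g^3 - 81*g^2 + 27*g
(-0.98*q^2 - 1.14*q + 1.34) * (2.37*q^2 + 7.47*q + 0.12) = -2.3226*q^4 - 10.0224*q^3 - 5.4576*q^2 + 9.873*q + 0.1608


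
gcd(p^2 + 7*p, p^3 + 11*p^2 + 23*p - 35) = p + 7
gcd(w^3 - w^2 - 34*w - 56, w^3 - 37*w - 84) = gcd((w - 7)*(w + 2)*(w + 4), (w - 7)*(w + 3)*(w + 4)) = w^2 - 3*w - 28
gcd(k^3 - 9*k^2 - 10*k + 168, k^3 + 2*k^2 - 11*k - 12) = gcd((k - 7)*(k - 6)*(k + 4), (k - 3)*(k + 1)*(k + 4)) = k + 4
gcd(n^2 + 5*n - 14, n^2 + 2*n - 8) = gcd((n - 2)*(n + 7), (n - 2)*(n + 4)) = n - 2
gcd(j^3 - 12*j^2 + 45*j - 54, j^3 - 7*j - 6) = j - 3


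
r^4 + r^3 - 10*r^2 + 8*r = r*(r - 2)*(r - 1)*(r + 4)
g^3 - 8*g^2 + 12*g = g*(g - 6)*(g - 2)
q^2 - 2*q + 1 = (q - 1)^2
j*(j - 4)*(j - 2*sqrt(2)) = j^3 - 4*j^2 - 2*sqrt(2)*j^2 + 8*sqrt(2)*j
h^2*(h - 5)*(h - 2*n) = h^4 - 2*h^3*n - 5*h^3 + 10*h^2*n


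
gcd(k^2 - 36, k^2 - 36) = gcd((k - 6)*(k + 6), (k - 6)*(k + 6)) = k^2 - 36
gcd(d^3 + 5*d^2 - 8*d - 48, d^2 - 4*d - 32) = d + 4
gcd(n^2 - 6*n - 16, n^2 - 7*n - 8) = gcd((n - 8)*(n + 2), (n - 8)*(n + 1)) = n - 8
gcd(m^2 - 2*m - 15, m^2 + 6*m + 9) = m + 3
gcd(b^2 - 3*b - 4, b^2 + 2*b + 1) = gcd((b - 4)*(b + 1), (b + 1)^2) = b + 1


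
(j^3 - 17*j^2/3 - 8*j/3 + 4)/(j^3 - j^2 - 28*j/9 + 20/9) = 3*(j^2 - 5*j - 6)/(3*j^2 - j - 10)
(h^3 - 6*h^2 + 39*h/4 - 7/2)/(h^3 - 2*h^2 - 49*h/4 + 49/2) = (2*h - 1)/(2*h + 7)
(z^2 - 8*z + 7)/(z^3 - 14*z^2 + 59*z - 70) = (z - 1)/(z^2 - 7*z + 10)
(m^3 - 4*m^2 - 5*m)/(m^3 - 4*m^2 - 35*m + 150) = m*(m + 1)/(m^2 + m - 30)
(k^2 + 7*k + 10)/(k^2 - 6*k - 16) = (k + 5)/(k - 8)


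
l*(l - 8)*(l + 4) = l^3 - 4*l^2 - 32*l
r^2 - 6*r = r*(r - 6)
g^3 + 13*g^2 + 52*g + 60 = (g + 2)*(g + 5)*(g + 6)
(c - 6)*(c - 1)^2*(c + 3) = c^4 - 5*c^3 - 11*c^2 + 33*c - 18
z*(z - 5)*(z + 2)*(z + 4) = z^4 + z^3 - 22*z^2 - 40*z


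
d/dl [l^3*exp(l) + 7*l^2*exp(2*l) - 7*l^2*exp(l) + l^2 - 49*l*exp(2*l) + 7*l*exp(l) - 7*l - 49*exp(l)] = l^3*exp(l) + 14*l^2*exp(2*l) - 4*l^2*exp(l) - 84*l*exp(2*l) - 7*l*exp(l) + 2*l - 49*exp(2*l) - 42*exp(l) - 7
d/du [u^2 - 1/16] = 2*u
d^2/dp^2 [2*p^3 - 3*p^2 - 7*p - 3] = 12*p - 6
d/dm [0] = 0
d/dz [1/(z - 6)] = -1/(z - 6)^2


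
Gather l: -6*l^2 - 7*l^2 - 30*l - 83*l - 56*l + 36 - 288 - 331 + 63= -13*l^2 - 169*l - 520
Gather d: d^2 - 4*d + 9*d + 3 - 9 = d^2 + 5*d - 6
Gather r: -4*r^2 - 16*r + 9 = -4*r^2 - 16*r + 9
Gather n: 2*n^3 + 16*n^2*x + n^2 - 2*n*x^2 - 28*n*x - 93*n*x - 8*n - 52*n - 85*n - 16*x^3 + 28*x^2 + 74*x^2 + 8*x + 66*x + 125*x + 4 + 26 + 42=2*n^3 + n^2*(16*x + 1) + n*(-2*x^2 - 121*x - 145) - 16*x^3 + 102*x^2 + 199*x + 72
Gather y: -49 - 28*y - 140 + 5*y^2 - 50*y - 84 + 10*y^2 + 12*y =15*y^2 - 66*y - 273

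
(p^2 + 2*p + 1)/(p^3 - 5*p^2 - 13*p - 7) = 1/(p - 7)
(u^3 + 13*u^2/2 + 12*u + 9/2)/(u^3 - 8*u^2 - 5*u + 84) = (2*u^2 + 7*u + 3)/(2*(u^2 - 11*u + 28))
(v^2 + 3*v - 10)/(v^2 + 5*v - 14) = (v + 5)/(v + 7)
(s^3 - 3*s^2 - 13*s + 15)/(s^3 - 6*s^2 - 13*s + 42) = (s^2 - 6*s + 5)/(s^2 - 9*s + 14)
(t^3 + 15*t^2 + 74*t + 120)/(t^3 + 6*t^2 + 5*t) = (t^2 + 10*t + 24)/(t*(t + 1))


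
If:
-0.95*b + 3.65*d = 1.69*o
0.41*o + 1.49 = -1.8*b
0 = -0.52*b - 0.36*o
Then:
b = -1.23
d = 0.50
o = 1.78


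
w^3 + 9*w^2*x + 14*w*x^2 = w*(w + 2*x)*(w + 7*x)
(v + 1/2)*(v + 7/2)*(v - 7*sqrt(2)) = v^3 - 7*sqrt(2)*v^2 + 4*v^2 - 28*sqrt(2)*v + 7*v/4 - 49*sqrt(2)/4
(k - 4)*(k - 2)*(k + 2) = k^3 - 4*k^2 - 4*k + 16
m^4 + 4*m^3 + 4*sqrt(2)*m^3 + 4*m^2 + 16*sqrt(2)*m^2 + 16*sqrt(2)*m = m*(m + 2)^2*(m + 4*sqrt(2))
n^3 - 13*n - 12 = (n - 4)*(n + 1)*(n + 3)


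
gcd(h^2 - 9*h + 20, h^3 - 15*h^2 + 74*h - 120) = h^2 - 9*h + 20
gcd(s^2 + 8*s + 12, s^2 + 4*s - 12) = s + 6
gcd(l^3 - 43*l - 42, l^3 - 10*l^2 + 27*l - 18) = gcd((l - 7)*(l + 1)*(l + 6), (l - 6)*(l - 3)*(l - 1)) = 1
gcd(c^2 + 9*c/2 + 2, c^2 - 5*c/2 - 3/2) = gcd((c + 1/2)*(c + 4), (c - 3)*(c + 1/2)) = c + 1/2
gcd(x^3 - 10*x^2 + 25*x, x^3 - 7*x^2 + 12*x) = x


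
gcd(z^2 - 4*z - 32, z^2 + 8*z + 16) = z + 4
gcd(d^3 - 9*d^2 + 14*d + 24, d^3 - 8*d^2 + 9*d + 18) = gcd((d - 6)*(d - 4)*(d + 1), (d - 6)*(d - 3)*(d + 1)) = d^2 - 5*d - 6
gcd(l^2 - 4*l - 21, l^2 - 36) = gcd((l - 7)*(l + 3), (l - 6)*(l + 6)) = 1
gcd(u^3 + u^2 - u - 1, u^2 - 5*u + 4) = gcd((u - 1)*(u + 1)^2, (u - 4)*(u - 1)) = u - 1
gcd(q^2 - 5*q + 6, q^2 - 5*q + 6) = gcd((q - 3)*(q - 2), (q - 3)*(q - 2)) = q^2 - 5*q + 6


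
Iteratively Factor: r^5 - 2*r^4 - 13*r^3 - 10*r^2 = (r)*(r^4 - 2*r^3 - 13*r^2 - 10*r) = r*(r - 5)*(r^3 + 3*r^2 + 2*r) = r*(r - 5)*(r + 1)*(r^2 + 2*r) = r*(r - 5)*(r + 1)*(r + 2)*(r)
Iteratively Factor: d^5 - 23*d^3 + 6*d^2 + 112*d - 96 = (d - 4)*(d^4 + 4*d^3 - 7*d^2 - 22*d + 24) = (d - 4)*(d + 3)*(d^3 + d^2 - 10*d + 8) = (d - 4)*(d + 3)*(d + 4)*(d^2 - 3*d + 2) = (d - 4)*(d - 1)*(d + 3)*(d + 4)*(d - 2)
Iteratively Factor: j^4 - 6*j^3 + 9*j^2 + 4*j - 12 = (j - 2)*(j^3 - 4*j^2 + j + 6) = (j - 2)*(j + 1)*(j^2 - 5*j + 6) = (j - 3)*(j - 2)*(j + 1)*(j - 2)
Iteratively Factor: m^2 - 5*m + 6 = (m - 2)*(m - 3)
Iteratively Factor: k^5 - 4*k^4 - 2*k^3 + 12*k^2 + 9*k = (k - 3)*(k^4 - k^3 - 5*k^2 - 3*k) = k*(k - 3)*(k^3 - k^2 - 5*k - 3) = k*(k - 3)^2*(k^2 + 2*k + 1) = k*(k - 3)^2*(k + 1)*(k + 1)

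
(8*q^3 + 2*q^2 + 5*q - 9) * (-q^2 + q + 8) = -8*q^5 + 6*q^4 + 61*q^3 + 30*q^2 + 31*q - 72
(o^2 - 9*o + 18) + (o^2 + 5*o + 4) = 2*o^2 - 4*o + 22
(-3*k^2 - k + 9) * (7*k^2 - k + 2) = -21*k^4 - 4*k^3 + 58*k^2 - 11*k + 18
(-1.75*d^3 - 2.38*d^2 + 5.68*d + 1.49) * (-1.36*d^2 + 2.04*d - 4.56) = 2.38*d^5 - 0.3332*d^4 - 4.6*d^3 + 20.4136*d^2 - 22.8612*d - 6.7944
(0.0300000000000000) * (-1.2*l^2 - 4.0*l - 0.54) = -0.036*l^2 - 0.12*l - 0.0162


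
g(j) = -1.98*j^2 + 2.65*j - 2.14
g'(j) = 2.65 - 3.96*j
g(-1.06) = -7.17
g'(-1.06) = 6.85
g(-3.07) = -28.94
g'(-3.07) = 14.81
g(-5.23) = -70.16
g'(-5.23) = 23.36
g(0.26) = -1.58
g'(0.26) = 1.62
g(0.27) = -1.57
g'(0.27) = 1.58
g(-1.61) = -11.54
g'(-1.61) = 9.03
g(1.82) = -3.88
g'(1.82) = -4.56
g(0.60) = -1.26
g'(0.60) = 0.27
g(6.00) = -57.52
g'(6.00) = -21.11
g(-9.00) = -186.37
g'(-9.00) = 38.29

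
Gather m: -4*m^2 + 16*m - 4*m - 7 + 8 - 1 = -4*m^2 + 12*m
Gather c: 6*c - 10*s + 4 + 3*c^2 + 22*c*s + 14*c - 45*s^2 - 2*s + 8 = 3*c^2 + c*(22*s + 20) - 45*s^2 - 12*s + 12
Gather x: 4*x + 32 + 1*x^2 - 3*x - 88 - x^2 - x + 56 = 0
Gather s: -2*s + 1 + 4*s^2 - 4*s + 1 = 4*s^2 - 6*s + 2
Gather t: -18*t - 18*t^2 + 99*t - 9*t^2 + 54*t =-27*t^2 + 135*t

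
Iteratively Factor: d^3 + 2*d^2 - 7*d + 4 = (d + 4)*(d^2 - 2*d + 1) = (d - 1)*(d + 4)*(d - 1)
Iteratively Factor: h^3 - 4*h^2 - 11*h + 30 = (h - 5)*(h^2 + h - 6) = (h - 5)*(h + 3)*(h - 2)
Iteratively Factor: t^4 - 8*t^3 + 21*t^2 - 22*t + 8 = (t - 1)*(t^3 - 7*t^2 + 14*t - 8) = (t - 2)*(t - 1)*(t^2 - 5*t + 4) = (t - 4)*(t - 2)*(t - 1)*(t - 1)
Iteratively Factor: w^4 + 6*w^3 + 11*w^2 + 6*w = (w + 2)*(w^3 + 4*w^2 + 3*w) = w*(w + 2)*(w^2 + 4*w + 3) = w*(w + 2)*(w + 3)*(w + 1)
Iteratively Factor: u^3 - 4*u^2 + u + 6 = (u + 1)*(u^2 - 5*u + 6) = (u - 3)*(u + 1)*(u - 2)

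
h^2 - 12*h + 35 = (h - 7)*(h - 5)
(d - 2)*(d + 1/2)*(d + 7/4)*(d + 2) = d^4 + 9*d^3/4 - 25*d^2/8 - 9*d - 7/2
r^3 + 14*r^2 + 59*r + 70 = (r + 2)*(r + 5)*(r + 7)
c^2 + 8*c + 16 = (c + 4)^2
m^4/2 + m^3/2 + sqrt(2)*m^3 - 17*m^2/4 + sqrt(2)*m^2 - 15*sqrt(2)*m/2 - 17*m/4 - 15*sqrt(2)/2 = (m/2 + 1/2)*(m - 2*sqrt(2))*(m + 3*sqrt(2)/2)*(m + 5*sqrt(2)/2)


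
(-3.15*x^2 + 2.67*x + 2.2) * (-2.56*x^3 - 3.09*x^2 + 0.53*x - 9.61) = 8.064*x^5 + 2.8983*x^4 - 15.5518*x^3 + 24.8886*x^2 - 24.4927*x - 21.142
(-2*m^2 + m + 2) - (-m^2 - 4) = -m^2 + m + 6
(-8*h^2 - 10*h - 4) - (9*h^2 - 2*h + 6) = -17*h^2 - 8*h - 10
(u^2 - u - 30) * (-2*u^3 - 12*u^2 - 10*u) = -2*u^5 - 10*u^4 + 62*u^3 + 370*u^2 + 300*u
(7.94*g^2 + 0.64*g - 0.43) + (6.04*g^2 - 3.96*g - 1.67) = 13.98*g^2 - 3.32*g - 2.1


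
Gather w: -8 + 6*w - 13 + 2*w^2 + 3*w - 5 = 2*w^2 + 9*w - 26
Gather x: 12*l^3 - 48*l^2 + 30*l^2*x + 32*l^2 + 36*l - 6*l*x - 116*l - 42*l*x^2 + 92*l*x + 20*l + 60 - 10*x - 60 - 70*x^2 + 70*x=12*l^3 - 16*l^2 - 60*l + x^2*(-42*l - 70) + x*(30*l^2 + 86*l + 60)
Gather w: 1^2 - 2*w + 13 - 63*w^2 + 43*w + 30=-63*w^2 + 41*w + 44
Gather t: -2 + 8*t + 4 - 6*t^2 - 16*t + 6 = -6*t^2 - 8*t + 8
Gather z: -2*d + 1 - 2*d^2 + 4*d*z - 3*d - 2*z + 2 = -2*d^2 - 5*d + z*(4*d - 2) + 3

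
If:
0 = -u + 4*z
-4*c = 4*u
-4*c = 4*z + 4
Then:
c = -4/3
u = 4/3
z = 1/3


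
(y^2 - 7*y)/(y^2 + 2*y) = (y - 7)/(y + 2)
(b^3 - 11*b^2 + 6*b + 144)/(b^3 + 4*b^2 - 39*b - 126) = (b - 8)/(b + 7)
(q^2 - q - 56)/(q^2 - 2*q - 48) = (q + 7)/(q + 6)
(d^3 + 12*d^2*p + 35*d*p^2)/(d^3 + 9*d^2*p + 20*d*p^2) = (d + 7*p)/(d + 4*p)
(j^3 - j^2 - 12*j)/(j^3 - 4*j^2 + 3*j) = (j^2 - j - 12)/(j^2 - 4*j + 3)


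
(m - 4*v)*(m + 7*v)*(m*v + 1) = m^3*v + 3*m^2*v^2 + m^2 - 28*m*v^3 + 3*m*v - 28*v^2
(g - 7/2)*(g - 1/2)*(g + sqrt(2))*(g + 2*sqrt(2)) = g^4 - 4*g^3 + 3*sqrt(2)*g^3 - 12*sqrt(2)*g^2 + 23*g^2/4 - 16*g + 21*sqrt(2)*g/4 + 7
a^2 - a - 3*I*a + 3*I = (a - 1)*(a - 3*I)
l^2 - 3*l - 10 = (l - 5)*(l + 2)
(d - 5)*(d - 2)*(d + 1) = d^3 - 6*d^2 + 3*d + 10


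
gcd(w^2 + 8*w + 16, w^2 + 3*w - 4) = w + 4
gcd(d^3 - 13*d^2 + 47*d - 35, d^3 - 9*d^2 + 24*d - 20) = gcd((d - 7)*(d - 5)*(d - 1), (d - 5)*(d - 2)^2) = d - 5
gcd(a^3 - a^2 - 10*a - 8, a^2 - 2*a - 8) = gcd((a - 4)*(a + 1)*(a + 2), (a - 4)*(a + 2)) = a^2 - 2*a - 8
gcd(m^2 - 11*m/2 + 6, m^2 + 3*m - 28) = m - 4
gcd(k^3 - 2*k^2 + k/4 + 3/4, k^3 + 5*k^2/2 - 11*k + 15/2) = k^2 - 5*k/2 + 3/2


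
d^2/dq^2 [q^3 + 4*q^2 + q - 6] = 6*q + 8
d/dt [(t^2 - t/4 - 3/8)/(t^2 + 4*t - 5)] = (17*t^2 - 37*t + 11)/(4*(t^4 + 8*t^3 + 6*t^2 - 40*t + 25))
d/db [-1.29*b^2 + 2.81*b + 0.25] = 2.81 - 2.58*b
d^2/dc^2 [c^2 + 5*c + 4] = 2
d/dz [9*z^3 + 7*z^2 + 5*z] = 27*z^2 + 14*z + 5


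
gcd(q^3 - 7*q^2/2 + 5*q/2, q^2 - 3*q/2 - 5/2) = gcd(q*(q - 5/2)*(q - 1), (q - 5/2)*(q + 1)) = q - 5/2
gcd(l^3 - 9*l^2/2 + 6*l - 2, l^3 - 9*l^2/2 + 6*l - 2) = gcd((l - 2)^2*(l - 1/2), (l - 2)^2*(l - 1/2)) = l^3 - 9*l^2/2 + 6*l - 2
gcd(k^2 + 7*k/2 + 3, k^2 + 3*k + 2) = k + 2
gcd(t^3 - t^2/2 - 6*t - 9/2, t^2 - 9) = t - 3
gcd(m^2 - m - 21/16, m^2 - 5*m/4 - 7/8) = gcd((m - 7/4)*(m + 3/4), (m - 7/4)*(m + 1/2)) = m - 7/4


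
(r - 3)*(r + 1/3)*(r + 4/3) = r^3 - 4*r^2/3 - 41*r/9 - 4/3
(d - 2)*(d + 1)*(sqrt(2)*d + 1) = sqrt(2)*d^3 - sqrt(2)*d^2 + d^2 - 2*sqrt(2)*d - d - 2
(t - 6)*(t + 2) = t^2 - 4*t - 12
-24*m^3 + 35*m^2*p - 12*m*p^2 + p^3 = (-8*m + p)*(-3*m + p)*(-m + p)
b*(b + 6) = b^2 + 6*b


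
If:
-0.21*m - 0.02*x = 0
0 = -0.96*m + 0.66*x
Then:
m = 0.00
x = 0.00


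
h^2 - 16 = (h - 4)*(h + 4)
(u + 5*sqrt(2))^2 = u^2 + 10*sqrt(2)*u + 50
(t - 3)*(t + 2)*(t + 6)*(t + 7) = t^4 + 12*t^3 + 23*t^2 - 120*t - 252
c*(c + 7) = c^2 + 7*c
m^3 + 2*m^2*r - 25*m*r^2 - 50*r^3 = (m - 5*r)*(m + 2*r)*(m + 5*r)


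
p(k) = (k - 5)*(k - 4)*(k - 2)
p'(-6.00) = 278.00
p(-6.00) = -880.00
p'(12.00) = 206.00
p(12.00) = 560.00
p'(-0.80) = 57.52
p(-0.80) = -77.95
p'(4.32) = -1.05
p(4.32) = -0.50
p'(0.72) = 23.72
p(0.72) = -17.97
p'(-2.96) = 129.40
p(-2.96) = -274.79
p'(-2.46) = 110.27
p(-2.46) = -214.93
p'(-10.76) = 622.05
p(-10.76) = -2968.20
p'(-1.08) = 65.26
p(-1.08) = -95.13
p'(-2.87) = 125.85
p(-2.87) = -263.31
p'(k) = (k - 5)*(k - 4) + (k - 5)*(k - 2) + (k - 4)*(k - 2) = 3*k^2 - 22*k + 38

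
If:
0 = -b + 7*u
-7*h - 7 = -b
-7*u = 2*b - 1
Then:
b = 1/3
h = -20/21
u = 1/21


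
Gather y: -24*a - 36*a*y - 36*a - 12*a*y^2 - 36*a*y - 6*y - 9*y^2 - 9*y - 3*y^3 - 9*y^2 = -60*a - 3*y^3 + y^2*(-12*a - 18) + y*(-72*a - 15)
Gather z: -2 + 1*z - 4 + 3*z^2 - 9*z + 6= 3*z^2 - 8*z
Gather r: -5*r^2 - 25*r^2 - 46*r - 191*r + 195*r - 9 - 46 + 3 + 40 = -30*r^2 - 42*r - 12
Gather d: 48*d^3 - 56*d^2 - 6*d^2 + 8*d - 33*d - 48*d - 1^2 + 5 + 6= 48*d^3 - 62*d^2 - 73*d + 10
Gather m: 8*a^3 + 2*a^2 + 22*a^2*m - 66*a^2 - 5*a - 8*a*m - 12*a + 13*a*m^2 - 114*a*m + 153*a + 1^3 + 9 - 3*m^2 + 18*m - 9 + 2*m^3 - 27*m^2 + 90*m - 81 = 8*a^3 - 64*a^2 + 136*a + 2*m^3 + m^2*(13*a - 30) + m*(22*a^2 - 122*a + 108) - 80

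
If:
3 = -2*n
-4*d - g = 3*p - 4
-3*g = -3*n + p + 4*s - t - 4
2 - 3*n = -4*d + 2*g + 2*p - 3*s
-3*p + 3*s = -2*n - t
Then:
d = 27/8 - 61*t/108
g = 17/2 - 29*t/27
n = -3/2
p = 10*t/9 - 6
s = 7*t/9 - 5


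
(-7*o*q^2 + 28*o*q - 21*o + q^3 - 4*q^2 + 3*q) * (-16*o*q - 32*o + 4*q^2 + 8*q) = 112*o^2*q^3 - 224*o^2*q^2 - 560*o^2*q + 672*o^2 - 44*o*q^4 + 88*o*q^3 + 220*o*q^2 - 264*o*q + 4*q^5 - 8*q^4 - 20*q^3 + 24*q^2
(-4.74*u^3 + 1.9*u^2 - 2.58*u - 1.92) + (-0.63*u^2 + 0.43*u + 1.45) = -4.74*u^3 + 1.27*u^2 - 2.15*u - 0.47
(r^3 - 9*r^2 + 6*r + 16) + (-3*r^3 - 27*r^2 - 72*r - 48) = -2*r^3 - 36*r^2 - 66*r - 32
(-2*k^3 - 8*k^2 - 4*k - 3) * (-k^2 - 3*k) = 2*k^5 + 14*k^4 + 28*k^3 + 15*k^2 + 9*k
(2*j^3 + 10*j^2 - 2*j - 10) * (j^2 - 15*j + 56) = 2*j^5 - 20*j^4 - 40*j^3 + 580*j^2 + 38*j - 560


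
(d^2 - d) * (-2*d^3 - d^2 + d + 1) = -2*d^5 + d^4 + 2*d^3 - d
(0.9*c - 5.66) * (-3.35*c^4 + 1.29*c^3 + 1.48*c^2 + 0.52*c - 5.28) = -3.015*c^5 + 20.122*c^4 - 5.9694*c^3 - 7.9088*c^2 - 7.6952*c + 29.8848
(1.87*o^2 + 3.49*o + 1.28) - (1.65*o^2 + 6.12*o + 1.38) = 0.22*o^2 - 2.63*o - 0.0999999999999999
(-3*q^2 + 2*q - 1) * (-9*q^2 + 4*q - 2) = 27*q^4 - 30*q^3 + 23*q^2 - 8*q + 2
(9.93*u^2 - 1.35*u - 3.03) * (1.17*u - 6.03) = 11.6181*u^3 - 61.4574*u^2 + 4.5954*u + 18.2709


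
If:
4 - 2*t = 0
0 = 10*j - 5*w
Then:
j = w/2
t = 2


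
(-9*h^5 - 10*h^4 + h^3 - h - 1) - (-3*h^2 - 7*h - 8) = -9*h^5 - 10*h^4 + h^3 + 3*h^2 + 6*h + 7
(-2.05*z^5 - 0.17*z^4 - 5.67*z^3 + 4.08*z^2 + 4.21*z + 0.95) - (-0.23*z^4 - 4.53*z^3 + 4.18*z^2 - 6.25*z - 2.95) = -2.05*z^5 + 0.06*z^4 - 1.14*z^3 - 0.0999999999999996*z^2 + 10.46*z + 3.9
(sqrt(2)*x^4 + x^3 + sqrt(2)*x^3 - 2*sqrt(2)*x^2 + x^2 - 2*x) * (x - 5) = sqrt(2)*x^5 - 4*sqrt(2)*x^4 + x^4 - 7*sqrt(2)*x^3 - 4*x^3 - 7*x^2 + 10*sqrt(2)*x^2 + 10*x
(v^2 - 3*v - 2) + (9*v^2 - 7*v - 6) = 10*v^2 - 10*v - 8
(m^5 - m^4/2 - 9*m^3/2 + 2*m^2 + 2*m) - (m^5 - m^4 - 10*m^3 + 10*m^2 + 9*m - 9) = m^4/2 + 11*m^3/2 - 8*m^2 - 7*m + 9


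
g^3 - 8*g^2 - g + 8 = (g - 8)*(g - 1)*(g + 1)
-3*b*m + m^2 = m*(-3*b + m)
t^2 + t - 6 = (t - 2)*(t + 3)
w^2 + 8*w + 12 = (w + 2)*(w + 6)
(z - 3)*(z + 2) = z^2 - z - 6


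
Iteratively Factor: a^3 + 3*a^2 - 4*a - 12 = (a + 3)*(a^2 - 4) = (a + 2)*(a + 3)*(a - 2)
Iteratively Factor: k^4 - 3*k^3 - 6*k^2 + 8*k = (k + 2)*(k^3 - 5*k^2 + 4*k) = (k - 1)*(k + 2)*(k^2 - 4*k) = (k - 4)*(k - 1)*(k + 2)*(k)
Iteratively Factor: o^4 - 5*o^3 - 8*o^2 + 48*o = (o - 4)*(o^3 - o^2 - 12*o) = (o - 4)*(o + 3)*(o^2 - 4*o) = (o - 4)^2*(o + 3)*(o)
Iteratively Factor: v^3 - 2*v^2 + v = (v - 1)*(v^2 - v) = (v - 1)^2*(v)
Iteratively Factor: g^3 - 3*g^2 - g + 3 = (g + 1)*(g^2 - 4*g + 3) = (g - 1)*(g + 1)*(g - 3)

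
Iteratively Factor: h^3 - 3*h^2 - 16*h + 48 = (h + 4)*(h^2 - 7*h + 12) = (h - 3)*(h + 4)*(h - 4)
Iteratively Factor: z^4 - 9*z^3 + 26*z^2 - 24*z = (z - 2)*(z^3 - 7*z^2 + 12*z) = (z - 4)*(z - 2)*(z^2 - 3*z) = z*(z - 4)*(z - 2)*(z - 3)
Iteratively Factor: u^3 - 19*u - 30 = (u - 5)*(u^2 + 5*u + 6) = (u - 5)*(u + 2)*(u + 3)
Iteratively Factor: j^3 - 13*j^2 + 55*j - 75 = (j - 3)*(j^2 - 10*j + 25) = (j - 5)*(j - 3)*(j - 5)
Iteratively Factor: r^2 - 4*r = (r)*(r - 4)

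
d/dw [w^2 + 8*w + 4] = 2*w + 8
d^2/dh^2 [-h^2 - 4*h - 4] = -2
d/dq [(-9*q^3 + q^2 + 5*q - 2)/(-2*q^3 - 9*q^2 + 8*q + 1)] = (83*q^4 - 124*q^3 + 14*q^2 - 34*q + 21)/(4*q^6 + 36*q^5 + 49*q^4 - 148*q^3 + 46*q^2 + 16*q + 1)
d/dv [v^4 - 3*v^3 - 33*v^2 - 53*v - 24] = 4*v^3 - 9*v^2 - 66*v - 53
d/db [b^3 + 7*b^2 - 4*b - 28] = 3*b^2 + 14*b - 4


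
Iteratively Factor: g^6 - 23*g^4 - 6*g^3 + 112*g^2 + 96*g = (g - 3)*(g^5 + 3*g^4 - 14*g^3 - 48*g^2 - 32*g) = (g - 3)*(g + 4)*(g^4 - g^3 - 10*g^2 - 8*g) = (g - 4)*(g - 3)*(g + 4)*(g^3 + 3*g^2 + 2*g) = (g - 4)*(g - 3)*(g + 2)*(g + 4)*(g^2 + g) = (g - 4)*(g - 3)*(g + 1)*(g + 2)*(g + 4)*(g)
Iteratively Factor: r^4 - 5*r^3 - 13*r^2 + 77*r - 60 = (r - 3)*(r^3 - 2*r^2 - 19*r + 20) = (r - 3)*(r - 1)*(r^2 - r - 20) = (r - 3)*(r - 1)*(r + 4)*(r - 5)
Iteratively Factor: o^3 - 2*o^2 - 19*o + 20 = (o - 1)*(o^2 - o - 20) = (o - 5)*(o - 1)*(o + 4)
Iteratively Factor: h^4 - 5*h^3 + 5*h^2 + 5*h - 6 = (h - 2)*(h^3 - 3*h^2 - h + 3) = (h - 3)*(h - 2)*(h^2 - 1) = (h - 3)*(h - 2)*(h - 1)*(h + 1)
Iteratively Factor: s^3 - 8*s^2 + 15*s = (s)*(s^2 - 8*s + 15) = s*(s - 5)*(s - 3)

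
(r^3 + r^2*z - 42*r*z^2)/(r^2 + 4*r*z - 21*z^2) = r*(-r + 6*z)/(-r + 3*z)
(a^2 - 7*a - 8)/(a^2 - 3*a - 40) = (a + 1)/(a + 5)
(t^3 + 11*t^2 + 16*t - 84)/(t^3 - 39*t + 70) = (t + 6)/(t - 5)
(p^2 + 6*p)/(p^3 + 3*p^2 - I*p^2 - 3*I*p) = (p + 6)/(p^2 + p*(3 - I) - 3*I)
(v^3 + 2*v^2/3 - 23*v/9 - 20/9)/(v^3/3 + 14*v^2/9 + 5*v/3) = (9*v^3 + 6*v^2 - 23*v - 20)/(v*(3*v^2 + 14*v + 15))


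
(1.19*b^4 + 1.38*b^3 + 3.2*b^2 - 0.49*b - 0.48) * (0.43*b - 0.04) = 0.5117*b^5 + 0.5458*b^4 + 1.3208*b^3 - 0.3387*b^2 - 0.1868*b + 0.0192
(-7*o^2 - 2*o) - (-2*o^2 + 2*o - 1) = -5*o^2 - 4*o + 1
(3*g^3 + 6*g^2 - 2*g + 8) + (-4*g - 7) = 3*g^3 + 6*g^2 - 6*g + 1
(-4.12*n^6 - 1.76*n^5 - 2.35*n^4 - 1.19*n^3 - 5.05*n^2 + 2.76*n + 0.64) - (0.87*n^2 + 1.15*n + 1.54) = -4.12*n^6 - 1.76*n^5 - 2.35*n^4 - 1.19*n^3 - 5.92*n^2 + 1.61*n - 0.9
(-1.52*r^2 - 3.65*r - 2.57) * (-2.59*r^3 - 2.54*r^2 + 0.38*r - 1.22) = 3.9368*r^5 + 13.3143*r^4 + 15.3497*r^3 + 6.9952*r^2 + 3.4764*r + 3.1354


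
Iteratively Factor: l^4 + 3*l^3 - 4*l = (l)*(l^3 + 3*l^2 - 4) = l*(l - 1)*(l^2 + 4*l + 4) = l*(l - 1)*(l + 2)*(l + 2)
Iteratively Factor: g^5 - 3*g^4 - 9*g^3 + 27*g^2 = (g + 3)*(g^4 - 6*g^3 + 9*g^2) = g*(g + 3)*(g^3 - 6*g^2 + 9*g) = g*(g - 3)*(g + 3)*(g^2 - 3*g) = g*(g - 3)^2*(g + 3)*(g)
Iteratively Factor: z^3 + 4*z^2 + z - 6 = (z - 1)*(z^2 + 5*z + 6) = (z - 1)*(z + 2)*(z + 3)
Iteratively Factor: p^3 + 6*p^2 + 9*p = (p + 3)*(p^2 + 3*p) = p*(p + 3)*(p + 3)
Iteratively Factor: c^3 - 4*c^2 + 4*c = (c - 2)*(c^2 - 2*c) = (c - 2)^2*(c)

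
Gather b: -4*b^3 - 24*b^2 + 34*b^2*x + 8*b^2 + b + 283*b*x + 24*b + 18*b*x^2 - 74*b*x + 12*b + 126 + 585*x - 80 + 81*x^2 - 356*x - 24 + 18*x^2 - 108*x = -4*b^3 + b^2*(34*x - 16) + b*(18*x^2 + 209*x + 37) + 99*x^2 + 121*x + 22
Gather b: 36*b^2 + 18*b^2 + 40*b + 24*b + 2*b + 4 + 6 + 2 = 54*b^2 + 66*b + 12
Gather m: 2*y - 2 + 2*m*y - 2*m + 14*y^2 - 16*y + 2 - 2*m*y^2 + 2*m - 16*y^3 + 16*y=m*(-2*y^2 + 2*y) - 16*y^3 + 14*y^2 + 2*y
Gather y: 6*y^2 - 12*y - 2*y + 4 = 6*y^2 - 14*y + 4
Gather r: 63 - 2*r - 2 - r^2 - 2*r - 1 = -r^2 - 4*r + 60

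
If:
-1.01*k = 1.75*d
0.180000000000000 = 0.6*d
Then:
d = 0.30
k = -0.52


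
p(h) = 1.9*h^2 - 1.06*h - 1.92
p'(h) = 3.8*h - 1.06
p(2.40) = 6.48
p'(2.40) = 8.06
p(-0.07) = -1.84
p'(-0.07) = -1.33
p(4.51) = 31.95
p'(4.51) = 16.08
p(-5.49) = 61.17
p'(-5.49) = -21.92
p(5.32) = 46.22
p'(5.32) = 19.16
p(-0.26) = -1.52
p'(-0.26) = -2.05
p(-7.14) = 102.51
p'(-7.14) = -28.19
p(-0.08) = -1.82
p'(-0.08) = -1.36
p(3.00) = 12.00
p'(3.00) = 10.34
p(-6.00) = 72.84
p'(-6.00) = -23.86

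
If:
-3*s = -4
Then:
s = 4/3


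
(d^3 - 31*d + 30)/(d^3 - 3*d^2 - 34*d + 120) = (d - 1)/(d - 4)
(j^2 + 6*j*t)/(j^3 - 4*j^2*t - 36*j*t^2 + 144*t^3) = j/(j^2 - 10*j*t + 24*t^2)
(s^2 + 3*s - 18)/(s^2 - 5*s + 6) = (s + 6)/(s - 2)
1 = 1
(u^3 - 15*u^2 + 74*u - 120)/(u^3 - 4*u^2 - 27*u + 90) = (u^2 - 9*u + 20)/(u^2 + 2*u - 15)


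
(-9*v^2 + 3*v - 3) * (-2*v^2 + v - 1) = 18*v^4 - 15*v^3 + 18*v^2 - 6*v + 3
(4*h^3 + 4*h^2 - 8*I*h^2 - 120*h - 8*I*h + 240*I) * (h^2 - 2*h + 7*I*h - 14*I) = 4*h^5 - 4*h^4 + 20*I*h^4 - 72*h^3 - 20*I*h^3 + 184*h^2 - 640*I*h^2 - 1792*h + 1200*I*h + 3360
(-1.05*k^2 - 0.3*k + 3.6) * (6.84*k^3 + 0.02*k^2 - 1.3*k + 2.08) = -7.182*k^5 - 2.073*k^4 + 25.983*k^3 - 1.722*k^2 - 5.304*k + 7.488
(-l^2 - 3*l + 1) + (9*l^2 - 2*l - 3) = 8*l^2 - 5*l - 2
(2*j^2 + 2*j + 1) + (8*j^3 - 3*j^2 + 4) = 8*j^3 - j^2 + 2*j + 5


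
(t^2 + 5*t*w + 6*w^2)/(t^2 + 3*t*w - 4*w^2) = (t^2 + 5*t*w + 6*w^2)/(t^2 + 3*t*w - 4*w^2)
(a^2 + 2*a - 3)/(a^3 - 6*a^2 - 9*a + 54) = (a - 1)/(a^2 - 9*a + 18)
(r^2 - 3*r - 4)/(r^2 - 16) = (r + 1)/(r + 4)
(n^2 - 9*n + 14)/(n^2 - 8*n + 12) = (n - 7)/(n - 6)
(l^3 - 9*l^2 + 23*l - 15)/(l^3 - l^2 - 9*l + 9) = (l - 5)/(l + 3)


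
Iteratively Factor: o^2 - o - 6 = (o + 2)*(o - 3)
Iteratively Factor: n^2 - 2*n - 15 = (n + 3)*(n - 5)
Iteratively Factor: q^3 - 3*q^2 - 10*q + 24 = (q - 2)*(q^2 - q - 12) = (q - 4)*(q - 2)*(q + 3)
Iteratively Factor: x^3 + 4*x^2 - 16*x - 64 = (x + 4)*(x^2 - 16) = (x + 4)^2*(x - 4)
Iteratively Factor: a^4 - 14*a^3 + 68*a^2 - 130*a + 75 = (a - 5)*(a^3 - 9*a^2 + 23*a - 15) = (a - 5)*(a - 1)*(a^2 - 8*a + 15) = (a - 5)^2*(a - 1)*(a - 3)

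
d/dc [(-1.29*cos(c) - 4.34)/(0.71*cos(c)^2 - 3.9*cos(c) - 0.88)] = (-0.9159*cos(c)^2 - 6.1628*cos(c) + 15.7908)*sin(c)/(0.5041*cos(c)^4 - 5.538*cos(c)^3 + 13.9604*cos(c)^2 + 6.864*cos(c) + 0.7744)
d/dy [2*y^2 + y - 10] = 4*y + 1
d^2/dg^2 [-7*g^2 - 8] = -14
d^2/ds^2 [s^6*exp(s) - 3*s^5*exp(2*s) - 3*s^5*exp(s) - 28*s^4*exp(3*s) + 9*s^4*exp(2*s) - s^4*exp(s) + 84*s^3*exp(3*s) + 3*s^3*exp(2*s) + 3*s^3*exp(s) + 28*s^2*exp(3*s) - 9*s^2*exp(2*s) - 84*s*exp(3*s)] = (s^6 - 12*s^5*exp(s) + 9*s^5 - 252*s^4*exp(2*s) - 24*s^4*exp(s) - s^4 + 84*s^3*exp(2*s) + 96*s^3*exp(s) - 65*s^3 + 1428*s^2*exp(2*s) + 108*s^2*exp(s) + 6*s^2 + 84*s*exp(2*s) - 54*s*exp(s) + 18*s - 448*exp(2*s) - 18*exp(s))*exp(s)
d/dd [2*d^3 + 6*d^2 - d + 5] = 6*d^2 + 12*d - 1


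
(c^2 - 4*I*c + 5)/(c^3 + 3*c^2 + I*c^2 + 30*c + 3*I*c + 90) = (c + I)/(c^2 + c*(3 + 6*I) + 18*I)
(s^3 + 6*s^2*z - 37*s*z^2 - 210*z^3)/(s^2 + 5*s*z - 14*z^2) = (-s^2 + s*z + 30*z^2)/(-s + 2*z)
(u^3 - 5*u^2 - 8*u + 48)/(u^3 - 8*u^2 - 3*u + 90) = (u^2 - 8*u + 16)/(u^2 - 11*u + 30)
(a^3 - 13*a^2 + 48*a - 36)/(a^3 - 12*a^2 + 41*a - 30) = (a - 6)/(a - 5)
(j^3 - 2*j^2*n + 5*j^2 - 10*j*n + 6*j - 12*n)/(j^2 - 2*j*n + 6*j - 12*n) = (j^2 + 5*j + 6)/(j + 6)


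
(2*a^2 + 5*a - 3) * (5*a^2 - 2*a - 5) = 10*a^4 + 21*a^3 - 35*a^2 - 19*a + 15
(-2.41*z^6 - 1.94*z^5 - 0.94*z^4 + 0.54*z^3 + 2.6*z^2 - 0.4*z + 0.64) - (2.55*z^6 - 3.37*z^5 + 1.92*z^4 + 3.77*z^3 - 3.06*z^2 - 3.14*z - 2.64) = -4.96*z^6 + 1.43*z^5 - 2.86*z^4 - 3.23*z^3 + 5.66*z^2 + 2.74*z + 3.28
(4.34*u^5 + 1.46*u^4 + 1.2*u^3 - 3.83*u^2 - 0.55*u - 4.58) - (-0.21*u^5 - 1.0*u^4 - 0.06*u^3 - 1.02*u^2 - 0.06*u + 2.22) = 4.55*u^5 + 2.46*u^4 + 1.26*u^3 - 2.81*u^2 - 0.49*u - 6.8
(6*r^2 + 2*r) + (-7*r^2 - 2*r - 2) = -r^2 - 2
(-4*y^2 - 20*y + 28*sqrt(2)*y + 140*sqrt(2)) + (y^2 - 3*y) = -3*y^2 - 23*y + 28*sqrt(2)*y + 140*sqrt(2)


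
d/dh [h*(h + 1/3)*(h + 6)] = 3*h^2 + 38*h/3 + 2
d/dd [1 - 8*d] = -8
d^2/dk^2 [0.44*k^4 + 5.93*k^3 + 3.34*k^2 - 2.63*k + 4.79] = 5.28*k^2 + 35.58*k + 6.68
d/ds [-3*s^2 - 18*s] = -6*s - 18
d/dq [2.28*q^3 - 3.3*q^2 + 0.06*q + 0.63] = 6.84*q^2 - 6.6*q + 0.06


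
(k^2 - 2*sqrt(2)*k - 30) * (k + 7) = k^3 - 2*sqrt(2)*k^2 + 7*k^2 - 30*k - 14*sqrt(2)*k - 210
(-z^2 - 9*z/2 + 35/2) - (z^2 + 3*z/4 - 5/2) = -2*z^2 - 21*z/4 + 20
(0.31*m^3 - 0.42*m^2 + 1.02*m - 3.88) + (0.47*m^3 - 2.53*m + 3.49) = 0.78*m^3 - 0.42*m^2 - 1.51*m - 0.39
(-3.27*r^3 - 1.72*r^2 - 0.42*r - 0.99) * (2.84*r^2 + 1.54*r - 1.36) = -9.2868*r^5 - 9.9206*r^4 + 0.6056*r^3 - 1.1192*r^2 - 0.9534*r + 1.3464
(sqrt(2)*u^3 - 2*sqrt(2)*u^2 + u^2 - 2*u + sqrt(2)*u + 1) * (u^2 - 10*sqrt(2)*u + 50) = sqrt(2)*u^5 - 19*u^4 - 2*sqrt(2)*u^4 + 38*u^3 + 41*sqrt(2)*u^3 - 80*sqrt(2)*u^2 + 31*u^2 - 100*u + 40*sqrt(2)*u + 50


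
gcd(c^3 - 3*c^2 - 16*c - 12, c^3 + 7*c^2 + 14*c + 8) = c^2 + 3*c + 2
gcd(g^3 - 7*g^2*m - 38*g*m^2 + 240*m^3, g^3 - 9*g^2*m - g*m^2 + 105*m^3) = g - 5*m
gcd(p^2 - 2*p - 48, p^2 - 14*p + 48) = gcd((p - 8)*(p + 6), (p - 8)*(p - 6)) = p - 8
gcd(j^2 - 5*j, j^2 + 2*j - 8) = 1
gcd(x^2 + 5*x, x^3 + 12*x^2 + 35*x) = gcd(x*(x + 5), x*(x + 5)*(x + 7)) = x^2 + 5*x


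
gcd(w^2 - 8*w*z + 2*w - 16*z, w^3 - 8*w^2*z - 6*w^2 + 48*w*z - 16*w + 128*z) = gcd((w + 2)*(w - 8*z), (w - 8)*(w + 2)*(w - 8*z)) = -w^2 + 8*w*z - 2*w + 16*z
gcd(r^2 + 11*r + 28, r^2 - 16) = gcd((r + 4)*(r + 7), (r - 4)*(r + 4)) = r + 4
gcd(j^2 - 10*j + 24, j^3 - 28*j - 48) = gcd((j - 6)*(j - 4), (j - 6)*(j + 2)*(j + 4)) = j - 6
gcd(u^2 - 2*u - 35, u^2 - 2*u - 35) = u^2 - 2*u - 35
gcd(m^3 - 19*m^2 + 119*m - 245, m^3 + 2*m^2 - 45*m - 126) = m - 7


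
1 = 1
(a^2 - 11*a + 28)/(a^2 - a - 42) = (a - 4)/(a + 6)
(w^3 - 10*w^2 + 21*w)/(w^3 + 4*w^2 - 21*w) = (w - 7)/(w + 7)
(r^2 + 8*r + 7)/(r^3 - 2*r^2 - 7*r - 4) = (r + 7)/(r^2 - 3*r - 4)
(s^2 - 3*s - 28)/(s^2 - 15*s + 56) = (s + 4)/(s - 8)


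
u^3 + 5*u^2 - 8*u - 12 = (u - 2)*(u + 1)*(u + 6)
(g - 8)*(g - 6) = g^2 - 14*g + 48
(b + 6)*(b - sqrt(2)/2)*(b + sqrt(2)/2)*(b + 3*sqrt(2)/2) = b^4 + 3*sqrt(2)*b^3/2 + 6*b^3 - b^2/2 + 9*sqrt(2)*b^2 - 3*b - 3*sqrt(2)*b/4 - 9*sqrt(2)/2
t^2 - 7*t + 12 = (t - 4)*(t - 3)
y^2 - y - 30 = (y - 6)*(y + 5)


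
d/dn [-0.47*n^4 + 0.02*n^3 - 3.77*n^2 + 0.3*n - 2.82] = -1.88*n^3 + 0.06*n^2 - 7.54*n + 0.3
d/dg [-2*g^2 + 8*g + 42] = 8 - 4*g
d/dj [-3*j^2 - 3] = -6*j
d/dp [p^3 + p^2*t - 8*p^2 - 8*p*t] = 3*p^2 + 2*p*t - 16*p - 8*t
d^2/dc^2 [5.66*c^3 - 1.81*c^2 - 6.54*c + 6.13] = 33.96*c - 3.62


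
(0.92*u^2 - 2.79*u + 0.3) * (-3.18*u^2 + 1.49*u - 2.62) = -2.9256*u^4 + 10.243*u^3 - 7.5215*u^2 + 7.7568*u - 0.786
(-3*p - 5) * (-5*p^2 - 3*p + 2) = 15*p^3 + 34*p^2 + 9*p - 10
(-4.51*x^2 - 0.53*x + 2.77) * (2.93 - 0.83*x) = 3.7433*x^3 - 12.7744*x^2 - 3.852*x + 8.1161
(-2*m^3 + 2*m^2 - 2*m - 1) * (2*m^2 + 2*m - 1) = -4*m^5 + 2*m^3 - 8*m^2 + 1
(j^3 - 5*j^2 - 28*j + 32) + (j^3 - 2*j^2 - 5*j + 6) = 2*j^3 - 7*j^2 - 33*j + 38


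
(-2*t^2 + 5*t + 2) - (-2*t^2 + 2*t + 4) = 3*t - 2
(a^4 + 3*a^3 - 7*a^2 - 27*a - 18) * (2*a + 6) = 2*a^5 + 12*a^4 + 4*a^3 - 96*a^2 - 198*a - 108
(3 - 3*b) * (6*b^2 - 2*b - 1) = -18*b^3 + 24*b^2 - 3*b - 3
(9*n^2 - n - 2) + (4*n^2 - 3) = 13*n^2 - n - 5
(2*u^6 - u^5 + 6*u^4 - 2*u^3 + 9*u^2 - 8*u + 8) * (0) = 0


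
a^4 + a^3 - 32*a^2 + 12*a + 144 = (a - 4)*(a - 3)*(a + 2)*(a + 6)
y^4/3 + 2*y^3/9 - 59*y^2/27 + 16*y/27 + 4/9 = (y/3 + 1)*(y - 2)*(y - 2/3)*(y + 1/3)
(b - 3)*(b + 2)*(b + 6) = b^3 + 5*b^2 - 12*b - 36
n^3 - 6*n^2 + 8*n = n*(n - 4)*(n - 2)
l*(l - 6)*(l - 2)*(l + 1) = l^4 - 7*l^3 + 4*l^2 + 12*l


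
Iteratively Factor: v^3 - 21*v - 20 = (v + 1)*(v^2 - v - 20) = (v - 5)*(v + 1)*(v + 4)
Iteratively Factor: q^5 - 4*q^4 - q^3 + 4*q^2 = (q - 4)*(q^4 - q^2) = (q - 4)*(q - 1)*(q^3 + q^2) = q*(q - 4)*(q - 1)*(q^2 + q) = q*(q - 4)*(q - 1)*(q + 1)*(q)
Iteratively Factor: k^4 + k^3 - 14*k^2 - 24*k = (k - 4)*(k^3 + 5*k^2 + 6*k) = (k - 4)*(k + 2)*(k^2 + 3*k) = k*(k - 4)*(k + 2)*(k + 3)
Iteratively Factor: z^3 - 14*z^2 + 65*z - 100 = (z - 4)*(z^2 - 10*z + 25) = (z - 5)*(z - 4)*(z - 5)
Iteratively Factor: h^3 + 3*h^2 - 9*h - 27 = (h + 3)*(h^2 - 9) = (h - 3)*(h + 3)*(h + 3)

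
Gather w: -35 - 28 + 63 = 0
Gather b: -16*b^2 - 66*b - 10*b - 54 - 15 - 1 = -16*b^2 - 76*b - 70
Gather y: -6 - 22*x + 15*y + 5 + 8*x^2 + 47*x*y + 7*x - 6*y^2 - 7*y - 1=8*x^2 - 15*x - 6*y^2 + y*(47*x + 8) - 2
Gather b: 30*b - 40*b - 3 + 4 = 1 - 10*b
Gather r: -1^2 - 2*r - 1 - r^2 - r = -r^2 - 3*r - 2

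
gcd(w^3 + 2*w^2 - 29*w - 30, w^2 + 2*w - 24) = w + 6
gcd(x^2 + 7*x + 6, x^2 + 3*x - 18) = x + 6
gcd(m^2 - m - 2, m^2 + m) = m + 1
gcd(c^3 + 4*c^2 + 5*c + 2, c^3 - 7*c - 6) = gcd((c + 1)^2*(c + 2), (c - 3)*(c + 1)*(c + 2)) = c^2 + 3*c + 2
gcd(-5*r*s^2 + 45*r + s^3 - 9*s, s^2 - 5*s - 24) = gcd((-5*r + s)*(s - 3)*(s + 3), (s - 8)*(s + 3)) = s + 3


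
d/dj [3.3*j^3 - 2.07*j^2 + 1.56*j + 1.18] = 9.9*j^2 - 4.14*j + 1.56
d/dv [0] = 0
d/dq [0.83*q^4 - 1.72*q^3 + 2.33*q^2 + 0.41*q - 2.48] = 3.32*q^3 - 5.16*q^2 + 4.66*q + 0.41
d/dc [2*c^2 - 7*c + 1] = 4*c - 7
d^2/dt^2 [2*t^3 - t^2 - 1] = 12*t - 2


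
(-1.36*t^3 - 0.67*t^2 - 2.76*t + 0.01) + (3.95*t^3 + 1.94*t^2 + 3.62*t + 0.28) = 2.59*t^3 + 1.27*t^2 + 0.86*t + 0.29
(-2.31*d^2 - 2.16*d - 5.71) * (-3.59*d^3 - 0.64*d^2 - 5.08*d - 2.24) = 8.2929*d^5 + 9.2328*d^4 + 33.6161*d^3 + 19.8016*d^2 + 33.8452*d + 12.7904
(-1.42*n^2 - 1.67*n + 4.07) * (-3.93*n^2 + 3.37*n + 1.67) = 5.5806*n^4 + 1.7777*n^3 - 23.9944*n^2 + 10.927*n + 6.7969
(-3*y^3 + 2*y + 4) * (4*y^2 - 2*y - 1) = -12*y^5 + 6*y^4 + 11*y^3 + 12*y^2 - 10*y - 4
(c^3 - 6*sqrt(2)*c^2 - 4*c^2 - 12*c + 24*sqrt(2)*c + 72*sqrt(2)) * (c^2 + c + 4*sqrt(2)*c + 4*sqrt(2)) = c^5 - 3*c^4 - 2*sqrt(2)*c^4 - 64*c^3 + 6*sqrt(2)*c^3 + 32*sqrt(2)*c^2 + 132*c^2 + 24*sqrt(2)*c + 768*c + 576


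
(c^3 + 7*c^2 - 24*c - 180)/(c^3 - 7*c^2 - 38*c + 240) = (c + 6)/(c - 8)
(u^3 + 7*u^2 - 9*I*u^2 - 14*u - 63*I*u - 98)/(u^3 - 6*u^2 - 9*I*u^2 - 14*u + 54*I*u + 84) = (u + 7)/(u - 6)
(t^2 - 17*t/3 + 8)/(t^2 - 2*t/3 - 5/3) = (-3*t^2 + 17*t - 24)/(-3*t^2 + 2*t + 5)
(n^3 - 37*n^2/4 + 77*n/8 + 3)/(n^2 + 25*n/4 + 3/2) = (n^2 - 19*n/2 + 12)/(n + 6)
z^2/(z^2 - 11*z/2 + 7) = 2*z^2/(2*z^2 - 11*z + 14)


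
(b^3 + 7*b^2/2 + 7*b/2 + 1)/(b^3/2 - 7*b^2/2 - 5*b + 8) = (2*b^2 + 3*b + 1)/(b^2 - 9*b + 8)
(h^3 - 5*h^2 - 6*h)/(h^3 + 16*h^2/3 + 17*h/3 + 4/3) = 3*h*(h - 6)/(3*h^2 + 13*h + 4)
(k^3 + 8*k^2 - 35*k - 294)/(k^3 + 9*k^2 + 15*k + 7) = (k^2 + k - 42)/(k^2 + 2*k + 1)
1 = 1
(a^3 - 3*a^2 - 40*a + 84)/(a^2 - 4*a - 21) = (a^2 + 4*a - 12)/(a + 3)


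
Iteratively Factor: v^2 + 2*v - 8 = (v - 2)*(v + 4)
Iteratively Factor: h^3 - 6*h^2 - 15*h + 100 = (h - 5)*(h^2 - h - 20) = (h - 5)*(h + 4)*(h - 5)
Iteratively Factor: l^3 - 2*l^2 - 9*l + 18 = (l - 3)*(l^2 + l - 6) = (l - 3)*(l - 2)*(l + 3)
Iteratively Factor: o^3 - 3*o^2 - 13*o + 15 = (o - 1)*(o^2 - 2*o - 15) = (o - 5)*(o - 1)*(o + 3)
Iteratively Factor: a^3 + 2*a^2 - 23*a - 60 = (a + 4)*(a^2 - 2*a - 15) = (a + 3)*(a + 4)*(a - 5)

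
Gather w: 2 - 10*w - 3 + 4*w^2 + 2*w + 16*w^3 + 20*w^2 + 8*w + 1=16*w^3 + 24*w^2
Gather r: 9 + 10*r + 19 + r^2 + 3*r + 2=r^2 + 13*r + 30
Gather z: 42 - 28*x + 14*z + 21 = -28*x + 14*z + 63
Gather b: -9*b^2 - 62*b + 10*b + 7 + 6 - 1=-9*b^2 - 52*b + 12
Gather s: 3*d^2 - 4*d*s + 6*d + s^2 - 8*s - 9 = 3*d^2 + 6*d + s^2 + s*(-4*d - 8) - 9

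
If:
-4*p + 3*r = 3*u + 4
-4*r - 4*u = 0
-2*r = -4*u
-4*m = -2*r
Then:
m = 0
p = -1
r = 0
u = 0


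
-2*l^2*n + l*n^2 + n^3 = n*(-l + n)*(2*l + n)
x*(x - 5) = x^2 - 5*x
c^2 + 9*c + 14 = (c + 2)*(c + 7)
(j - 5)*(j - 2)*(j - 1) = j^3 - 8*j^2 + 17*j - 10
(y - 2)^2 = y^2 - 4*y + 4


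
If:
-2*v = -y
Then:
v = y/2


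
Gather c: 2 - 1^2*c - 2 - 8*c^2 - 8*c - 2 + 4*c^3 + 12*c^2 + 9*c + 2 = 4*c^3 + 4*c^2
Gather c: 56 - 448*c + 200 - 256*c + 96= 352 - 704*c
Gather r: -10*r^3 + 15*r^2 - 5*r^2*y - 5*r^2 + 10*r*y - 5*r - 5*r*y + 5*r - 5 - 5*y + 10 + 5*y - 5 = -10*r^3 + r^2*(10 - 5*y) + 5*r*y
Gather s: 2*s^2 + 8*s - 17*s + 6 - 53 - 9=2*s^2 - 9*s - 56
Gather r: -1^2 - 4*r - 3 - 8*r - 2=-12*r - 6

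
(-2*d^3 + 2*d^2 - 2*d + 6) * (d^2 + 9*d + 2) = -2*d^5 - 16*d^4 + 12*d^3 - 8*d^2 + 50*d + 12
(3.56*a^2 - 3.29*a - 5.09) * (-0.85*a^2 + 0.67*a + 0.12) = -3.026*a^4 + 5.1817*a^3 + 2.5494*a^2 - 3.8051*a - 0.6108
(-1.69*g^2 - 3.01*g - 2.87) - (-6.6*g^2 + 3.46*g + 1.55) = 4.91*g^2 - 6.47*g - 4.42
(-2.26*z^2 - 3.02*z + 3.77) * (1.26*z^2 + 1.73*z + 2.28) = -2.8476*z^4 - 7.715*z^3 - 5.6272*z^2 - 0.363499999999999*z + 8.5956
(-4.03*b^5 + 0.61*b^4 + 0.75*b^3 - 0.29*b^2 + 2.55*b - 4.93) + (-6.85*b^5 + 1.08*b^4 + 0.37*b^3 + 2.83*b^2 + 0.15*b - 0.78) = -10.88*b^5 + 1.69*b^4 + 1.12*b^3 + 2.54*b^2 + 2.7*b - 5.71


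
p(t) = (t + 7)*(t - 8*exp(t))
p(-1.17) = -21.30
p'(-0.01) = -56.30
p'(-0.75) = -21.90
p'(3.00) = -1754.53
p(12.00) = -24738500.30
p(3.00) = -1576.84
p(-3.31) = -13.29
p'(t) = t + (1 - 8*exp(t))*(t + 7) - 8*exp(t)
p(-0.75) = -28.31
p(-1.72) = -16.65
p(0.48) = -93.12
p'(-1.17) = -12.30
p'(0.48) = -101.67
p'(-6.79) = -6.59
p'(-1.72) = -5.44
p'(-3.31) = -0.99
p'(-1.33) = -9.77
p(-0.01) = -55.43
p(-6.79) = -1.43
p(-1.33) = -19.54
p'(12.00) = -26040735.63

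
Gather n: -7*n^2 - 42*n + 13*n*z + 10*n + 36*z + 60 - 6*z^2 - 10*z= -7*n^2 + n*(13*z - 32) - 6*z^2 + 26*z + 60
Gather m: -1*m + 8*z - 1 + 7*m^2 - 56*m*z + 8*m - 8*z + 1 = 7*m^2 + m*(7 - 56*z)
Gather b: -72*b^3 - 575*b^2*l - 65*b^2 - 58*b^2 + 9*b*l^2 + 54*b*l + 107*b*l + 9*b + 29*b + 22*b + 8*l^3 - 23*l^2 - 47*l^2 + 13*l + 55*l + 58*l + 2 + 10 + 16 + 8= -72*b^3 + b^2*(-575*l - 123) + b*(9*l^2 + 161*l + 60) + 8*l^3 - 70*l^2 + 126*l + 36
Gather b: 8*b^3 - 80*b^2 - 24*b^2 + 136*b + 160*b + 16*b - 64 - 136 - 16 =8*b^3 - 104*b^2 + 312*b - 216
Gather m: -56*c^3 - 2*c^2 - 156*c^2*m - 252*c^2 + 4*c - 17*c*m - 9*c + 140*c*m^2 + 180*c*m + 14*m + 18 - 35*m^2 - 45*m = -56*c^3 - 254*c^2 - 5*c + m^2*(140*c - 35) + m*(-156*c^2 + 163*c - 31) + 18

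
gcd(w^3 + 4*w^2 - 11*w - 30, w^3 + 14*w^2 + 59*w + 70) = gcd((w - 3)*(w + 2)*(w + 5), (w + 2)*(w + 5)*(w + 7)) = w^2 + 7*w + 10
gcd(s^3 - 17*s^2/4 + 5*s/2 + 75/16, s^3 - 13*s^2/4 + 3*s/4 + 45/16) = s^2 - 7*s/4 - 15/8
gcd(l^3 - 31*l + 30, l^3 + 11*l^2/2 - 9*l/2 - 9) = l + 6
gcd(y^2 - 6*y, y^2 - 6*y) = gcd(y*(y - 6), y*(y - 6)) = y^2 - 6*y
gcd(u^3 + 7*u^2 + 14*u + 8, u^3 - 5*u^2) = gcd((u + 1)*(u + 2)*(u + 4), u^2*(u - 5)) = 1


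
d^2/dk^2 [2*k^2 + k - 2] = 4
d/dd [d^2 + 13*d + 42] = 2*d + 13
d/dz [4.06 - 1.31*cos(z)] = 1.31*sin(z)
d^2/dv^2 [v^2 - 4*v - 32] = 2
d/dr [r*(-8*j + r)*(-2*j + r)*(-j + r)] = -16*j^3 + 52*j^2*r - 33*j*r^2 + 4*r^3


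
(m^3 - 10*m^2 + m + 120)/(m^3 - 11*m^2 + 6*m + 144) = (m - 5)/(m - 6)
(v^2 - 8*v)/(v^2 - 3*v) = (v - 8)/(v - 3)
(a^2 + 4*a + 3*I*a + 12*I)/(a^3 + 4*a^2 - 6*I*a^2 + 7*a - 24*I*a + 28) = (a + 3*I)/(a^2 - 6*I*a + 7)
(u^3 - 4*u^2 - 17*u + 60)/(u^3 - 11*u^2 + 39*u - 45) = (u + 4)/(u - 3)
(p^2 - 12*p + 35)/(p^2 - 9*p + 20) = (p - 7)/(p - 4)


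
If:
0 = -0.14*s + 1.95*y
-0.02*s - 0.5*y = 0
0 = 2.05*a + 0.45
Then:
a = -0.22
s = 0.00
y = 0.00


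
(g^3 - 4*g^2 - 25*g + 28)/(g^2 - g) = g - 3 - 28/g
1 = 1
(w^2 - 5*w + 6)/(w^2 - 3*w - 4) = (-w^2 + 5*w - 6)/(-w^2 + 3*w + 4)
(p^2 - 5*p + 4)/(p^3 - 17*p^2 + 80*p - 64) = (p - 4)/(p^2 - 16*p + 64)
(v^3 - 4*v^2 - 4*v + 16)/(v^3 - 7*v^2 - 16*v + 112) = (v^2 - 4)/(v^2 - 3*v - 28)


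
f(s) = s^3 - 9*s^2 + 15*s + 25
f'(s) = 3*s^2 - 18*s + 15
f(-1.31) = -12.34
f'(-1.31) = 43.73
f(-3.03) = -130.90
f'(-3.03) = 97.08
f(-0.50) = 15.12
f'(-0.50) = 24.75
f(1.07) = 31.97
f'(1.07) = -0.83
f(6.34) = 13.18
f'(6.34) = 21.47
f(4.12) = 3.96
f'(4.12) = -8.24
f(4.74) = 0.39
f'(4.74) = -2.92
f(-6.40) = -701.78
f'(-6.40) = 253.08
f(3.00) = 16.00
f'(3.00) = -12.00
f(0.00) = 25.00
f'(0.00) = 15.00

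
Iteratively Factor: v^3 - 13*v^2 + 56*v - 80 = (v - 5)*(v^2 - 8*v + 16) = (v - 5)*(v - 4)*(v - 4)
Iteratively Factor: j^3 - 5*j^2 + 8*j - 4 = (j - 2)*(j^2 - 3*j + 2) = (j - 2)^2*(j - 1)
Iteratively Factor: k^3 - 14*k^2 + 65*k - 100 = (k - 5)*(k^2 - 9*k + 20) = (k - 5)*(k - 4)*(k - 5)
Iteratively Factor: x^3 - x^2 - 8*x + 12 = (x - 2)*(x^2 + x - 6) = (x - 2)^2*(x + 3)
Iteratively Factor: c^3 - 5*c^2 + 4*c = (c - 1)*(c^2 - 4*c) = (c - 4)*(c - 1)*(c)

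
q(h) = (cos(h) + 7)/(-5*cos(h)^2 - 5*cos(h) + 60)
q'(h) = (-10*sin(h)*cos(h) - 5*sin(h))*(cos(h) + 7)/(-5*cos(h)^2 - 5*cos(h) + 60)^2 - sin(h)/(-5*cos(h)^2 - 5*cos(h) + 60)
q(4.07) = 0.10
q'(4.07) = 0.01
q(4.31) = 0.11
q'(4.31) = 0.02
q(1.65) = 0.11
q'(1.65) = -0.02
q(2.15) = 0.11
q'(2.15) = -0.01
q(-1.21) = 0.13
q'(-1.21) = 0.03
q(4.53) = 0.11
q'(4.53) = 0.02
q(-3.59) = 0.10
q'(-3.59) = -0.00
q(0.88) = 0.14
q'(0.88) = -0.04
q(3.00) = 0.10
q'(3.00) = 0.00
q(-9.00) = 0.10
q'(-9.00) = 0.00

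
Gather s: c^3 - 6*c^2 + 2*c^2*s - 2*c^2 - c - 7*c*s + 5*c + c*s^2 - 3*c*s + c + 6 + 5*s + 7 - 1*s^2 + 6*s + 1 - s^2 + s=c^3 - 8*c^2 + 5*c + s^2*(c - 2) + s*(2*c^2 - 10*c + 12) + 14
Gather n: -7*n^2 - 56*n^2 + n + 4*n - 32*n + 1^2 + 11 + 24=-63*n^2 - 27*n + 36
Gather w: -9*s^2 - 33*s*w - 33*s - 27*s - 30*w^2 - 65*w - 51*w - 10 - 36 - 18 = -9*s^2 - 60*s - 30*w^2 + w*(-33*s - 116) - 64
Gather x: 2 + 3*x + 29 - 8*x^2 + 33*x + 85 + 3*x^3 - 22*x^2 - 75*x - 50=3*x^3 - 30*x^2 - 39*x + 66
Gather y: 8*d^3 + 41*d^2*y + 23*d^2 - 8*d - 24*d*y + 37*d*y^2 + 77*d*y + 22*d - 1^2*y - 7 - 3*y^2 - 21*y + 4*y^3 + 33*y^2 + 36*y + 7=8*d^3 + 23*d^2 + 14*d + 4*y^3 + y^2*(37*d + 30) + y*(41*d^2 + 53*d + 14)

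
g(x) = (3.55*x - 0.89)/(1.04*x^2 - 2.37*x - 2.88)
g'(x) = (2.37 - 2.08*x)*(3.55*x - 0.89)/(1.04*x^2 - 2.37*x - 2.88)^2 + 3.55/(1.04*x^2 - 2.37*x - 2.88)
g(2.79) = -6.45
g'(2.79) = -18.40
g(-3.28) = -0.78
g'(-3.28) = -0.22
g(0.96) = -0.60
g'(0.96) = -0.79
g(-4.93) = -0.54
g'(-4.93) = -0.10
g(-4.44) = -0.59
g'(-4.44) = -0.12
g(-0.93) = -18.75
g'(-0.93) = -345.00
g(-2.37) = -1.08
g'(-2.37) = -0.51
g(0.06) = 0.22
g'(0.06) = -1.34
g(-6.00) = -0.45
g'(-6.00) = -0.07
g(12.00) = 0.35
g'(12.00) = -0.04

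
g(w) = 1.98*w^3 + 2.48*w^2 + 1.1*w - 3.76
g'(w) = 5.94*w^2 + 4.96*w + 1.1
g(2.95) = 71.90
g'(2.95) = 67.42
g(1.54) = 11.05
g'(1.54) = 22.83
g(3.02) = 76.72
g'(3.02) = 70.25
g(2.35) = 38.22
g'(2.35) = 45.56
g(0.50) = -2.34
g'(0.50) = 5.06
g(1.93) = 21.84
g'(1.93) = 32.80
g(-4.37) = -126.44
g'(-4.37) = 92.86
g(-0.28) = -3.92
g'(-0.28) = 0.18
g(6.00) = 519.80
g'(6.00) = 244.70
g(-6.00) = -348.76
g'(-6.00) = 185.18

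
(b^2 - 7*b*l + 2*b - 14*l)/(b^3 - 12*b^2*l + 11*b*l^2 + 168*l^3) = (b + 2)/(b^2 - 5*b*l - 24*l^2)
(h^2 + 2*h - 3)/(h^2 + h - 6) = (h - 1)/(h - 2)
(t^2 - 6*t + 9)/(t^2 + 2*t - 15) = (t - 3)/(t + 5)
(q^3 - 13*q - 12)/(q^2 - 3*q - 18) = (q^2 - 3*q - 4)/(q - 6)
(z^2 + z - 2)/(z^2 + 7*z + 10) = (z - 1)/(z + 5)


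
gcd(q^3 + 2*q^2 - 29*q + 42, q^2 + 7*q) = q + 7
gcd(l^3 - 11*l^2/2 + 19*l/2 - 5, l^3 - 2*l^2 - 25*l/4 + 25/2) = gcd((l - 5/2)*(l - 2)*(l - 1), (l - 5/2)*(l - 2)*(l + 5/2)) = l^2 - 9*l/2 + 5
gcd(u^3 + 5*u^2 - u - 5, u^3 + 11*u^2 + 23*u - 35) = u^2 + 4*u - 5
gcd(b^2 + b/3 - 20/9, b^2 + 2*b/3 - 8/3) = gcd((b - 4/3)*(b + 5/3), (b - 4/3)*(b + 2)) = b - 4/3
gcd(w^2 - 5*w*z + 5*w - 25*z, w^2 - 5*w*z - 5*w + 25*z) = -w + 5*z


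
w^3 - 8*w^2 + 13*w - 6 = (w - 6)*(w - 1)^2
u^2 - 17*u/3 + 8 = (u - 3)*(u - 8/3)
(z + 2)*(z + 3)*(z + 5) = z^3 + 10*z^2 + 31*z + 30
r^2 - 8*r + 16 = (r - 4)^2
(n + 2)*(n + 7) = n^2 + 9*n + 14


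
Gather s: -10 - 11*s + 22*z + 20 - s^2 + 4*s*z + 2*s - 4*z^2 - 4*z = -s^2 + s*(4*z - 9) - 4*z^2 + 18*z + 10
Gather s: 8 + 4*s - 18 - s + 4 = 3*s - 6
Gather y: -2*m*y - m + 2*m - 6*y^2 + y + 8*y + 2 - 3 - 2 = m - 6*y^2 + y*(9 - 2*m) - 3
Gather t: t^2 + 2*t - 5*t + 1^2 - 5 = t^2 - 3*t - 4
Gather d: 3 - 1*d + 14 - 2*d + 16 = 33 - 3*d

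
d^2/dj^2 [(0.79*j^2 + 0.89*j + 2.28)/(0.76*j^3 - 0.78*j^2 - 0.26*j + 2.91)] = (0.912608000000002*j^6 + 3.084384*j^5 + 13.574208*j^4 - 44.971384*j^3 - 7.241292*j^2 - 15.359652*j + 25.38489)/(0.438976*j^9 - 1.351584*j^8 + 0.936624*j^7 + 5.492664*j^6 - 10.670712*j^5 + 1.703052*j^4 + 22.83058*j^3 - 19.225206*j^2 - 6.605118*j + 24.642171)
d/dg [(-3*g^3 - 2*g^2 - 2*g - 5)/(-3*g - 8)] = (18*g^3 + 78*g^2 + 32*g + 1)/(9*g^2 + 48*g + 64)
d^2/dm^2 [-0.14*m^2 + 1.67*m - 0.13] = -0.280000000000000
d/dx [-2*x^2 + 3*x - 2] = 3 - 4*x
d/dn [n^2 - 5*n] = 2*n - 5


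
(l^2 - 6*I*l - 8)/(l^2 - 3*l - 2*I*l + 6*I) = (l - 4*I)/(l - 3)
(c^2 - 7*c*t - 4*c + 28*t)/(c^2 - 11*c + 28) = (c - 7*t)/(c - 7)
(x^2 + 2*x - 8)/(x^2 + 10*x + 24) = (x - 2)/(x + 6)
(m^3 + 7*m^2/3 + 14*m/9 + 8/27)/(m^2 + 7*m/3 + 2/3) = (m^2 + 2*m + 8/9)/(m + 2)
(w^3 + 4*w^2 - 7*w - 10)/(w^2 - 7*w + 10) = (w^2 + 6*w + 5)/(w - 5)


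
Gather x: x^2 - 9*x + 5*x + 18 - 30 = x^2 - 4*x - 12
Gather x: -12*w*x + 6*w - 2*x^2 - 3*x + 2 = 6*w - 2*x^2 + x*(-12*w - 3) + 2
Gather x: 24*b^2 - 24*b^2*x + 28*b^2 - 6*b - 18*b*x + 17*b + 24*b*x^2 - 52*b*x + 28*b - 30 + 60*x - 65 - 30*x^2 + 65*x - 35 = 52*b^2 + 39*b + x^2*(24*b - 30) + x*(-24*b^2 - 70*b + 125) - 130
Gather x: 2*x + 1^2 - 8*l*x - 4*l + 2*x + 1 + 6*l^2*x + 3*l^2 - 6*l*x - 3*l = 3*l^2 - 7*l + x*(6*l^2 - 14*l + 4) + 2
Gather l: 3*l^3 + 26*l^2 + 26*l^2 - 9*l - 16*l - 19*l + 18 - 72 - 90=3*l^3 + 52*l^2 - 44*l - 144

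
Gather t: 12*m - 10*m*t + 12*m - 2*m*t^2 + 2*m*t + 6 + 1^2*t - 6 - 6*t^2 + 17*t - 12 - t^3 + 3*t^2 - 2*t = 24*m - t^3 + t^2*(-2*m - 3) + t*(16 - 8*m) - 12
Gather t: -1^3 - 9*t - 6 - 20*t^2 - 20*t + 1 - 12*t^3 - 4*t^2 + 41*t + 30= -12*t^3 - 24*t^2 + 12*t + 24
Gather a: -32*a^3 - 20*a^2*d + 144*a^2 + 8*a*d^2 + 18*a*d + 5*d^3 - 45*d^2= -32*a^3 + a^2*(144 - 20*d) + a*(8*d^2 + 18*d) + 5*d^3 - 45*d^2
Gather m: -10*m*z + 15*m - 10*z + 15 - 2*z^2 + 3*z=m*(15 - 10*z) - 2*z^2 - 7*z + 15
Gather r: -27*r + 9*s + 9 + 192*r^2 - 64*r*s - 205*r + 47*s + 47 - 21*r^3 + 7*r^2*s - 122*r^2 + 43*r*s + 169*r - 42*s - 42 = -21*r^3 + r^2*(7*s + 70) + r*(-21*s - 63) + 14*s + 14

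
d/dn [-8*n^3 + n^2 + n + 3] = -24*n^2 + 2*n + 1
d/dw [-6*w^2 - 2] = -12*w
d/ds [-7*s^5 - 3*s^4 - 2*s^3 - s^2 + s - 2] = -35*s^4 - 12*s^3 - 6*s^2 - 2*s + 1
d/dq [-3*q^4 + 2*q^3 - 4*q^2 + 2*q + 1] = -12*q^3 + 6*q^2 - 8*q + 2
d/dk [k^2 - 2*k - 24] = 2*k - 2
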